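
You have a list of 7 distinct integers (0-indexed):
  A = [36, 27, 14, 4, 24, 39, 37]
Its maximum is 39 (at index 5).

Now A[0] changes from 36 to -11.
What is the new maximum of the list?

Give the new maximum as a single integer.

Old max = 39 (at index 5)
Change: A[0] 36 -> -11
Changed element was NOT the old max.
  New max = max(old_max, new_val) = max(39, -11) = 39

Answer: 39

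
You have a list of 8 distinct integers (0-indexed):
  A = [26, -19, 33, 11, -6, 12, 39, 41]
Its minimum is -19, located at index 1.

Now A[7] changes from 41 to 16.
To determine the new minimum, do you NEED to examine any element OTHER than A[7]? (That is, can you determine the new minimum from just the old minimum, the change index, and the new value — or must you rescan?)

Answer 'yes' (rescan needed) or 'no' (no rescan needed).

Old min = -19 at index 1
Change at index 7: 41 -> 16
Index 7 was NOT the min. New min = min(-19, 16). No rescan of other elements needed.
Needs rescan: no

Answer: no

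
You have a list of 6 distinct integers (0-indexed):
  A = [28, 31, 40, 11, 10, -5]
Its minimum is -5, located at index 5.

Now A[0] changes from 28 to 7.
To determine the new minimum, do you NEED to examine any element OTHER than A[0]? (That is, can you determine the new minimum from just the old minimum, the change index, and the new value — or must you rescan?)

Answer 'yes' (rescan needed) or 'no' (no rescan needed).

Old min = -5 at index 5
Change at index 0: 28 -> 7
Index 0 was NOT the min. New min = min(-5, 7). No rescan of other elements needed.
Needs rescan: no

Answer: no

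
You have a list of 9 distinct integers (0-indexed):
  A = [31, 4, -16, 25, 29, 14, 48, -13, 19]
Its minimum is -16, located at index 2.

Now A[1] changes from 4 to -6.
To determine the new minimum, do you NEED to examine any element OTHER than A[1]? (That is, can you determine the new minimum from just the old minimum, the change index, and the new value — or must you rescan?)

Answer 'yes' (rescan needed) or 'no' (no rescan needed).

Answer: no

Derivation:
Old min = -16 at index 2
Change at index 1: 4 -> -6
Index 1 was NOT the min. New min = min(-16, -6). No rescan of other elements needed.
Needs rescan: no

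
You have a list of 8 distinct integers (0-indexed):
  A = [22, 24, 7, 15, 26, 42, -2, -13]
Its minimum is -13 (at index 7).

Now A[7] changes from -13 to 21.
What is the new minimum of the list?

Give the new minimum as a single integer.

Old min = -13 (at index 7)
Change: A[7] -13 -> 21
Changed element WAS the min. Need to check: is 21 still <= all others?
  Min of remaining elements: -2
  New min = min(21, -2) = -2

Answer: -2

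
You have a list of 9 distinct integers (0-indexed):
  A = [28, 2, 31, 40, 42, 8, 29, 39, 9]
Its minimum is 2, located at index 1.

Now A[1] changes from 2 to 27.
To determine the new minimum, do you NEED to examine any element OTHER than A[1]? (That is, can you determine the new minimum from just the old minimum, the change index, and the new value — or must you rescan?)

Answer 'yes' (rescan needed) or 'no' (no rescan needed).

Old min = 2 at index 1
Change at index 1: 2 -> 27
Index 1 WAS the min and new value 27 > old min 2. Must rescan other elements to find the new min.
Needs rescan: yes

Answer: yes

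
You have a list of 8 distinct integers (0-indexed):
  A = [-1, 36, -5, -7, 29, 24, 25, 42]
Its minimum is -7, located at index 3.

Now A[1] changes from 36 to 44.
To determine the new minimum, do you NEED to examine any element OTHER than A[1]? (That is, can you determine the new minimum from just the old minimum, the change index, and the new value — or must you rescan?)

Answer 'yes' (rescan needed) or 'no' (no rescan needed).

Old min = -7 at index 3
Change at index 1: 36 -> 44
Index 1 was NOT the min. New min = min(-7, 44). No rescan of other elements needed.
Needs rescan: no

Answer: no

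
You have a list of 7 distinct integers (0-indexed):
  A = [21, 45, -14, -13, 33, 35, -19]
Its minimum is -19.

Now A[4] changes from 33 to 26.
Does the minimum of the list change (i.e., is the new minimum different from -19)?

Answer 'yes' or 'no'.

Answer: no

Derivation:
Old min = -19
Change: A[4] 33 -> 26
Changed element was NOT the min; min changes only if 26 < -19.
New min = -19; changed? no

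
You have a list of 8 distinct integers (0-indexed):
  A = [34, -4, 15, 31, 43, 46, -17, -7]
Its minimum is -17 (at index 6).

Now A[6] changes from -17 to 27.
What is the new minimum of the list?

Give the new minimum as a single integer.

Answer: -7

Derivation:
Old min = -17 (at index 6)
Change: A[6] -17 -> 27
Changed element WAS the min. Need to check: is 27 still <= all others?
  Min of remaining elements: -7
  New min = min(27, -7) = -7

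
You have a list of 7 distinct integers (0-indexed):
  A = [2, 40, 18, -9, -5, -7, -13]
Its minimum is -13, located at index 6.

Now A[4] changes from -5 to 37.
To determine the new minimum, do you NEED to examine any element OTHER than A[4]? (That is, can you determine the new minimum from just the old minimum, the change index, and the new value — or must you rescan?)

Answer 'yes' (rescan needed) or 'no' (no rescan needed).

Answer: no

Derivation:
Old min = -13 at index 6
Change at index 4: -5 -> 37
Index 4 was NOT the min. New min = min(-13, 37). No rescan of other elements needed.
Needs rescan: no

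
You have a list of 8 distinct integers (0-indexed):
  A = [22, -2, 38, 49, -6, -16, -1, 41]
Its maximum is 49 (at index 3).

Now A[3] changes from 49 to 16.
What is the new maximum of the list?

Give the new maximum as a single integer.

Old max = 49 (at index 3)
Change: A[3] 49 -> 16
Changed element WAS the max -> may need rescan.
  Max of remaining elements: 41
  New max = max(16, 41) = 41

Answer: 41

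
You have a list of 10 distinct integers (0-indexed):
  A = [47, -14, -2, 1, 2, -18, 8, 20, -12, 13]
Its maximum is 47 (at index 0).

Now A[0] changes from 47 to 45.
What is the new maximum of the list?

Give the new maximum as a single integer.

Old max = 47 (at index 0)
Change: A[0] 47 -> 45
Changed element WAS the max -> may need rescan.
  Max of remaining elements: 20
  New max = max(45, 20) = 45

Answer: 45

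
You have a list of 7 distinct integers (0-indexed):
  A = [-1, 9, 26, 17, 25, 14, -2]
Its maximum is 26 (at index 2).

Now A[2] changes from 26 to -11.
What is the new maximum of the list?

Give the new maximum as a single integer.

Old max = 26 (at index 2)
Change: A[2] 26 -> -11
Changed element WAS the max -> may need rescan.
  Max of remaining elements: 25
  New max = max(-11, 25) = 25

Answer: 25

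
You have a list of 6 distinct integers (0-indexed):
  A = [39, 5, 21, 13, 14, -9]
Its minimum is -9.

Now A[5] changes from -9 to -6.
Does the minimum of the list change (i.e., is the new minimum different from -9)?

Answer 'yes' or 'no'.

Answer: yes

Derivation:
Old min = -9
Change: A[5] -9 -> -6
Changed element was the min; new min must be rechecked.
New min = -6; changed? yes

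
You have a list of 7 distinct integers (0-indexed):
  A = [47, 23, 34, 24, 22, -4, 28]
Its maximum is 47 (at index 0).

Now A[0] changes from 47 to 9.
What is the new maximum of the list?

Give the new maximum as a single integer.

Answer: 34

Derivation:
Old max = 47 (at index 0)
Change: A[0] 47 -> 9
Changed element WAS the max -> may need rescan.
  Max of remaining elements: 34
  New max = max(9, 34) = 34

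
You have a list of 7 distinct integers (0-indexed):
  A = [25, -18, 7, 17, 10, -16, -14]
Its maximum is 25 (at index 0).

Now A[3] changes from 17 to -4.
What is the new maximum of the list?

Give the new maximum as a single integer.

Answer: 25

Derivation:
Old max = 25 (at index 0)
Change: A[3] 17 -> -4
Changed element was NOT the old max.
  New max = max(old_max, new_val) = max(25, -4) = 25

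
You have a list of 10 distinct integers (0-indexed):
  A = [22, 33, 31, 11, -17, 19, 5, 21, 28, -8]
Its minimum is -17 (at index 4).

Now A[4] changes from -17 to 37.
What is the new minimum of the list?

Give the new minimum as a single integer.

Answer: -8

Derivation:
Old min = -17 (at index 4)
Change: A[4] -17 -> 37
Changed element WAS the min. Need to check: is 37 still <= all others?
  Min of remaining elements: -8
  New min = min(37, -8) = -8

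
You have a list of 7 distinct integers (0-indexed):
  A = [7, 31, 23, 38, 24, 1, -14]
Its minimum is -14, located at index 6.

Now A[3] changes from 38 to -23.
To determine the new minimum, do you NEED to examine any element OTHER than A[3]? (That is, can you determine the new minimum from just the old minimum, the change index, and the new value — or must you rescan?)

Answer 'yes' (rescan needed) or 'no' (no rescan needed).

Old min = -14 at index 6
Change at index 3: 38 -> -23
Index 3 was NOT the min. New min = min(-14, -23). No rescan of other elements needed.
Needs rescan: no

Answer: no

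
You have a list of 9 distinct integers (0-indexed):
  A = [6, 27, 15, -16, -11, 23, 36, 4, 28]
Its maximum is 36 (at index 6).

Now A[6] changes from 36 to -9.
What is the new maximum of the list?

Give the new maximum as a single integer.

Answer: 28

Derivation:
Old max = 36 (at index 6)
Change: A[6] 36 -> -9
Changed element WAS the max -> may need rescan.
  Max of remaining elements: 28
  New max = max(-9, 28) = 28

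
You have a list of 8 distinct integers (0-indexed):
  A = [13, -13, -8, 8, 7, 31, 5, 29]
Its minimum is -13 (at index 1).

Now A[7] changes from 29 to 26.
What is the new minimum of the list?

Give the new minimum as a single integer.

Answer: -13

Derivation:
Old min = -13 (at index 1)
Change: A[7] 29 -> 26
Changed element was NOT the old min.
  New min = min(old_min, new_val) = min(-13, 26) = -13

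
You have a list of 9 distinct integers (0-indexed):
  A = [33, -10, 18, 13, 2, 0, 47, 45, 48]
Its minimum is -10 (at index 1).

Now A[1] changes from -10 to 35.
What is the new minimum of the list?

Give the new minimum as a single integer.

Answer: 0

Derivation:
Old min = -10 (at index 1)
Change: A[1] -10 -> 35
Changed element WAS the min. Need to check: is 35 still <= all others?
  Min of remaining elements: 0
  New min = min(35, 0) = 0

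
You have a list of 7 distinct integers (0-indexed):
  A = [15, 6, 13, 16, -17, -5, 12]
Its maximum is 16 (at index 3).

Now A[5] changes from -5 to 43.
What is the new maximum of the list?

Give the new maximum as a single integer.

Answer: 43

Derivation:
Old max = 16 (at index 3)
Change: A[5] -5 -> 43
Changed element was NOT the old max.
  New max = max(old_max, new_val) = max(16, 43) = 43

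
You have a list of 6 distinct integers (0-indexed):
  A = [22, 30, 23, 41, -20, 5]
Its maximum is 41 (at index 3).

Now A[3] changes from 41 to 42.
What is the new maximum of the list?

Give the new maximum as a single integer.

Answer: 42

Derivation:
Old max = 41 (at index 3)
Change: A[3] 41 -> 42
Changed element WAS the max -> may need rescan.
  Max of remaining elements: 30
  New max = max(42, 30) = 42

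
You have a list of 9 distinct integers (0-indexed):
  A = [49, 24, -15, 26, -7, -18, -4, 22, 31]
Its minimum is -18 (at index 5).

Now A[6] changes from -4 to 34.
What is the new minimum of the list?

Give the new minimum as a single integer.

Old min = -18 (at index 5)
Change: A[6] -4 -> 34
Changed element was NOT the old min.
  New min = min(old_min, new_val) = min(-18, 34) = -18

Answer: -18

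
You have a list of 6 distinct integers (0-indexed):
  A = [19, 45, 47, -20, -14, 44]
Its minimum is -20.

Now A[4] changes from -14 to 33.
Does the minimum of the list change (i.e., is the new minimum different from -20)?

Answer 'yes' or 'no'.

Answer: no

Derivation:
Old min = -20
Change: A[4] -14 -> 33
Changed element was NOT the min; min changes only if 33 < -20.
New min = -20; changed? no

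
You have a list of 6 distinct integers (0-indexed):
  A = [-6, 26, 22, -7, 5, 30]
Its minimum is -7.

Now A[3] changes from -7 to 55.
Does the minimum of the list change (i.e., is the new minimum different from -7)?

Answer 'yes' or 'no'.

Old min = -7
Change: A[3] -7 -> 55
Changed element was the min; new min must be rechecked.
New min = -6; changed? yes

Answer: yes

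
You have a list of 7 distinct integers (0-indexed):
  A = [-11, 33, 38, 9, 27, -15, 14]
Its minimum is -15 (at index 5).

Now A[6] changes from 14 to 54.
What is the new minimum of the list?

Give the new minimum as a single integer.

Old min = -15 (at index 5)
Change: A[6] 14 -> 54
Changed element was NOT the old min.
  New min = min(old_min, new_val) = min(-15, 54) = -15

Answer: -15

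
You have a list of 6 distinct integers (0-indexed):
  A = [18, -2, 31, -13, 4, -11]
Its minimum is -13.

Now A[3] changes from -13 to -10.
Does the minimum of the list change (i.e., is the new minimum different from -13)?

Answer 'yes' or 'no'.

Answer: yes

Derivation:
Old min = -13
Change: A[3] -13 -> -10
Changed element was the min; new min must be rechecked.
New min = -11; changed? yes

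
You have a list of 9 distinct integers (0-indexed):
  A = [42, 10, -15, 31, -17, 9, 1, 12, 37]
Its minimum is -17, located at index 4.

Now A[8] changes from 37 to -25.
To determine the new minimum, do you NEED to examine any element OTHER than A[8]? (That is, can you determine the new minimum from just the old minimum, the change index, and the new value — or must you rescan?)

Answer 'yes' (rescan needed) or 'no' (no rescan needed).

Answer: no

Derivation:
Old min = -17 at index 4
Change at index 8: 37 -> -25
Index 8 was NOT the min. New min = min(-17, -25). No rescan of other elements needed.
Needs rescan: no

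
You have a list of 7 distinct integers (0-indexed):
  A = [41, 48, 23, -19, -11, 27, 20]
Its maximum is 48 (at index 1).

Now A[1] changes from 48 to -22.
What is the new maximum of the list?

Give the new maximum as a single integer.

Answer: 41

Derivation:
Old max = 48 (at index 1)
Change: A[1] 48 -> -22
Changed element WAS the max -> may need rescan.
  Max of remaining elements: 41
  New max = max(-22, 41) = 41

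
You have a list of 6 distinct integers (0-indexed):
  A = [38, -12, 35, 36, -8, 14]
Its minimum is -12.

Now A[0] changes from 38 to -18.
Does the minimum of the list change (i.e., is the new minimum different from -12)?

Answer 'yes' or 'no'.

Old min = -12
Change: A[0] 38 -> -18
Changed element was NOT the min; min changes only if -18 < -12.
New min = -18; changed? yes

Answer: yes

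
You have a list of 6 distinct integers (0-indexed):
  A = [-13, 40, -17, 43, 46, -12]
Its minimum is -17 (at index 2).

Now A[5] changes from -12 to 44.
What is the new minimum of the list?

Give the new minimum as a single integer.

Old min = -17 (at index 2)
Change: A[5] -12 -> 44
Changed element was NOT the old min.
  New min = min(old_min, new_val) = min(-17, 44) = -17

Answer: -17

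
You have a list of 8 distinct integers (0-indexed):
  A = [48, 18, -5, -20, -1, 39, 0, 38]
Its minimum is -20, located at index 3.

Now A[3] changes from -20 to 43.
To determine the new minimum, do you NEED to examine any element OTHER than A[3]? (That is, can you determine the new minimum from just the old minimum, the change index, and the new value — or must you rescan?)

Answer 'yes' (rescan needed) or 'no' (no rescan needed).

Answer: yes

Derivation:
Old min = -20 at index 3
Change at index 3: -20 -> 43
Index 3 WAS the min and new value 43 > old min -20. Must rescan other elements to find the new min.
Needs rescan: yes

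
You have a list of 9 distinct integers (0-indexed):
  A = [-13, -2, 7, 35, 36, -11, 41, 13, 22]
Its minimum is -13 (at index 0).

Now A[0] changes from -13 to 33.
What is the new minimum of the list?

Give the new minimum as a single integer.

Answer: -11

Derivation:
Old min = -13 (at index 0)
Change: A[0] -13 -> 33
Changed element WAS the min. Need to check: is 33 still <= all others?
  Min of remaining elements: -11
  New min = min(33, -11) = -11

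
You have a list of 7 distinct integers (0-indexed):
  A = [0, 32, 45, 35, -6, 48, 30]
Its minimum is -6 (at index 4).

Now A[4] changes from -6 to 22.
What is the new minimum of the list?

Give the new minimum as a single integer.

Answer: 0

Derivation:
Old min = -6 (at index 4)
Change: A[4] -6 -> 22
Changed element WAS the min. Need to check: is 22 still <= all others?
  Min of remaining elements: 0
  New min = min(22, 0) = 0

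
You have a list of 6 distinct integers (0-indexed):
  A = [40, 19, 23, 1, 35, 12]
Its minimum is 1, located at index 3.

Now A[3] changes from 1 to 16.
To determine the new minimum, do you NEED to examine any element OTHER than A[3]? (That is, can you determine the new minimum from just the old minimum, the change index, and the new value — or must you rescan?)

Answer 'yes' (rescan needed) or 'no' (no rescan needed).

Answer: yes

Derivation:
Old min = 1 at index 3
Change at index 3: 1 -> 16
Index 3 WAS the min and new value 16 > old min 1. Must rescan other elements to find the new min.
Needs rescan: yes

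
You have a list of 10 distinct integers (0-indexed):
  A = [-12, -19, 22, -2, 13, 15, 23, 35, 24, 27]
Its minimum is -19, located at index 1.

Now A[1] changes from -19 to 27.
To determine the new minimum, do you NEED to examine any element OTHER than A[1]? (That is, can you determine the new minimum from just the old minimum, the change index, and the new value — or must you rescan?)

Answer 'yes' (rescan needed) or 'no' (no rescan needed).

Old min = -19 at index 1
Change at index 1: -19 -> 27
Index 1 WAS the min and new value 27 > old min -19. Must rescan other elements to find the new min.
Needs rescan: yes

Answer: yes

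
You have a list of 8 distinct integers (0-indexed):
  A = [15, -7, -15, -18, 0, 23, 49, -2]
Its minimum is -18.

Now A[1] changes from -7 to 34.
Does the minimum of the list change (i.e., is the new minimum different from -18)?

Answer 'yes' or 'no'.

Old min = -18
Change: A[1] -7 -> 34
Changed element was NOT the min; min changes only if 34 < -18.
New min = -18; changed? no

Answer: no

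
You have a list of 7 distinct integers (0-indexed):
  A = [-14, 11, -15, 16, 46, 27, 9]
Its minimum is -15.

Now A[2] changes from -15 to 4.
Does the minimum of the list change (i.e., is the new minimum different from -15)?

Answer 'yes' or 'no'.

Old min = -15
Change: A[2] -15 -> 4
Changed element was the min; new min must be rechecked.
New min = -14; changed? yes

Answer: yes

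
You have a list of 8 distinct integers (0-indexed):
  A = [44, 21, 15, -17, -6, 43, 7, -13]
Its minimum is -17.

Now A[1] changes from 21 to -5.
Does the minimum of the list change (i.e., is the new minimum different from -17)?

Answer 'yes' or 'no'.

Old min = -17
Change: A[1] 21 -> -5
Changed element was NOT the min; min changes only if -5 < -17.
New min = -17; changed? no

Answer: no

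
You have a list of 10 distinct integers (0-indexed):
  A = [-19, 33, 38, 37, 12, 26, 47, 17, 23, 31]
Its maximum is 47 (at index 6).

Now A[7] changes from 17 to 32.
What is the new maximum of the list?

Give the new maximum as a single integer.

Answer: 47

Derivation:
Old max = 47 (at index 6)
Change: A[7] 17 -> 32
Changed element was NOT the old max.
  New max = max(old_max, new_val) = max(47, 32) = 47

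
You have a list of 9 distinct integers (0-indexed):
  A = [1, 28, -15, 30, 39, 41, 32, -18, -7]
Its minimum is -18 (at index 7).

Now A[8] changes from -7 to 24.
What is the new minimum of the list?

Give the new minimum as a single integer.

Old min = -18 (at index 7)
Change: A[8] -7 -> 24
Changed element was NOT the old min.
  New min = min(old_min, new_val) = min(-18, 24) = -18

Answer: -18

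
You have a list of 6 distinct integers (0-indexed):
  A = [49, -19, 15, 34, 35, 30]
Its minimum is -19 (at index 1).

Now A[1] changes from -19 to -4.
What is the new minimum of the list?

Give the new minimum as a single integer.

Answer: -4

Derivation:
Old min = -19 (at index 1)
Change: A[1] -19 -> -4
Changed element WAS the min. Need to check: is -4 still <= all others?
  Min of remaining elements: 15
  New min = min(-4, 15) = -4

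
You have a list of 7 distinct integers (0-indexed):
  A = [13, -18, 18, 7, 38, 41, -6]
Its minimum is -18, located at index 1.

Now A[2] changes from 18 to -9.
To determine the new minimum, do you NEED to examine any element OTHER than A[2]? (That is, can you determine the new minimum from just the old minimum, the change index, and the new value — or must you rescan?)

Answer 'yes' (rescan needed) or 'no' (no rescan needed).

Answer: no

Derivation:
Old min = -18 at index 1
Change at index 2: 18 -> -9
Index 2 was NOT the min. New min = min(-18, -9). No rescan of other elements needed.
Needs rescan: no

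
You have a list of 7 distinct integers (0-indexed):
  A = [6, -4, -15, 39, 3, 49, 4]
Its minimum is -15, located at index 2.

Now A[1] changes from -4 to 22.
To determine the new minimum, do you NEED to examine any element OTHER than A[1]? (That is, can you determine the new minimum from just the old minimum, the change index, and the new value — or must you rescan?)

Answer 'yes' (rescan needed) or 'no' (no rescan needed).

Answer: no

Derivation:
Old min = -15 at index 2
Change at index 1: -4 -> 22
Index 1 was NOT the min. New min = min(-15, 22). No rescan of other elements needed.
Needs rescan: no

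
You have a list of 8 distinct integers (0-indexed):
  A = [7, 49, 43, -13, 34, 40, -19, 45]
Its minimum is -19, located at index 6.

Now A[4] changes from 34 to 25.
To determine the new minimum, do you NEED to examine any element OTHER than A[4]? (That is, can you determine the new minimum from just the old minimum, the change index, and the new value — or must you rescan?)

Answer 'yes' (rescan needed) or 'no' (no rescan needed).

Old min = -19 at index 6
Change at index 4: 34 -> 25
Index 4 was NOT the min. New min = min(-19, 25). No rescan of other elements needed.
Needs rescan: no

Answer: no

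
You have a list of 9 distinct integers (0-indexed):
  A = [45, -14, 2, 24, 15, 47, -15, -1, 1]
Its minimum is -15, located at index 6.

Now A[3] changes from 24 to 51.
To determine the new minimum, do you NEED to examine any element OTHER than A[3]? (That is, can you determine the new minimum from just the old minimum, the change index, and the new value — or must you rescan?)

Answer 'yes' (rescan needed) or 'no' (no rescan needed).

Answer: no

Derivation:
Old min = -15 at index 6
Change at index 3: 24 -> 51
Index 3 was NOT the min. New min = min(-15, 51). No rescan of other elements needed.
Needs rescan: no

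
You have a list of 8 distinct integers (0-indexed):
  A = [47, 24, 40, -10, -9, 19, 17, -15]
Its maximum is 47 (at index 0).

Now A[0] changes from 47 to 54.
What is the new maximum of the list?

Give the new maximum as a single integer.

Old max = 47 (at index 0)
Change: A[0] 47 -> 54
Changed element WAS the max -> may need rescan.
  Max of remaining elements: 40
  New max = max(54, 40) = 54

Answer: 54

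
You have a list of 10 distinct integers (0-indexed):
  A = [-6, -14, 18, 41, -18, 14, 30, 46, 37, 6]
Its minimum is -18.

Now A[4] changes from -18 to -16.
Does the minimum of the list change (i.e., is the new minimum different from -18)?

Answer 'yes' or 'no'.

Answer: yes

Derivation:
Old min = -18
Change: A[4] -18 -> -16
Changed element was the min; new min must be rechecked.
New min = -16; changed? yes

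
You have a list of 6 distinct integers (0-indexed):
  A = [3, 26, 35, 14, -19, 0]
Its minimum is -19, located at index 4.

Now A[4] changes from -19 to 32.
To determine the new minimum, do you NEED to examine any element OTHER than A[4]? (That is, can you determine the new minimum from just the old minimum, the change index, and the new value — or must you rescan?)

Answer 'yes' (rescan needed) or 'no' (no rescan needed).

Answer: yes

Derivation:
Old min = -19 at index 4
Change at index 4: -19 -> 32
Index 4 WAS the min and new value 32 > old min -19. Must rescan other elements to find the new min.
Needs rescan: yes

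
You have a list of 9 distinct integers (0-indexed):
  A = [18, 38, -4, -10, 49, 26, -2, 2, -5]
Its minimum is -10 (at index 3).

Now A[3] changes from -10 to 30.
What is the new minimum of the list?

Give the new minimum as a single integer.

Answer: -5

Derivation:
Old min = -10 (at index 3)
Change: A[3] -10 -> 30
Changed element WAS the min. Need to check: is 30 still <= all others?
  Min of remaining elements: -5
  New min = min(30, -5) = -5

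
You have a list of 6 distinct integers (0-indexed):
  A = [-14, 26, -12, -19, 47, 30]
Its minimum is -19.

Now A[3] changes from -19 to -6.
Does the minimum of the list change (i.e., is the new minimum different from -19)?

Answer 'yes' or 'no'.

Old min = -19
Change: A[3] -19 -> -6
Changed element was the min; new min must be rechecked.
New min = -14; changed? yes

Answer: yes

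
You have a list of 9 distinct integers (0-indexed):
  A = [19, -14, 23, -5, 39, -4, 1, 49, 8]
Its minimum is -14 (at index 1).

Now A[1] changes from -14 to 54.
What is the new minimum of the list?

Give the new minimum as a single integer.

Answer: -5

Derivation:
Old min = -14 (at index 1)
Change: A[1] -14 -> 54
Changed element WAS the min. Need to check: is 54 still <= all others?
  Min of remaining elements: -5
  New min = min(54, -5) = -5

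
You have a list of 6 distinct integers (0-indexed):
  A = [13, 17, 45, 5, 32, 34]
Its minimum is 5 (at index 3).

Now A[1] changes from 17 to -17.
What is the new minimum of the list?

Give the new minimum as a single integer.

Answer: -17

Derivation:
Old min = 5 (at index 3)
Change: A[1] 17 -> -17
Changed element was NOT the old min.
  New min = min(old_min, new_val) = min(5, -17) = -17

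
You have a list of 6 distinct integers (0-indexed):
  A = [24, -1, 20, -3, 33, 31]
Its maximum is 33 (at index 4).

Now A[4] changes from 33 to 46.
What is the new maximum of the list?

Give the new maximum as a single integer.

Answer: 46

Derivation:
Old max = 33 (at index 4)
Change: A[4] 33 -> 46
Changed element WAS the max -> may need rescan.
  Max of remaining elements: 31
  New max = max(46, 31) = 46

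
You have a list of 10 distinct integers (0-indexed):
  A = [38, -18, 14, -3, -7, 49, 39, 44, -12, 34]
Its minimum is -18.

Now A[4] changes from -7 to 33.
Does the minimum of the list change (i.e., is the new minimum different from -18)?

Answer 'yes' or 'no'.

Old min = -18
Change: A[4] -7 -> 33
Changed element was NOT the min; min changes only if 33 < -18.
New min = -18; changed? no

Answer: no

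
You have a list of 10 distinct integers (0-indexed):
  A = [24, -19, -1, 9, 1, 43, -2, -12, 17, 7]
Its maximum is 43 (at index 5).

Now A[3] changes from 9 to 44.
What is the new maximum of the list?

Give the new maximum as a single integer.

Answer: 44

Derivation:
Old max = 43 (at index 5)
Change: A[3] 9 -> 44
Changed element was NOT the old max.
  New max = max(old_max, new_val) = max(43, 44) = 44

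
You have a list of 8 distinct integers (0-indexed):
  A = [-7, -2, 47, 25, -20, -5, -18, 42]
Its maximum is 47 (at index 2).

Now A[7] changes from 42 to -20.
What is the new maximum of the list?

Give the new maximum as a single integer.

Old max = 47 (at index 2)
Change: A[7] 42 -> -20
Changed element was NOT the old max.
  New max = max(old_max, new_val) = max(47, -20) = 47

Answer: 47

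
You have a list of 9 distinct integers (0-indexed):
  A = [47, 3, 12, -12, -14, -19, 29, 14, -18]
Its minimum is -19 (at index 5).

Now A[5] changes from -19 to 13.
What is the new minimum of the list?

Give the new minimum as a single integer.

Answer: -18

Derivation:
Old min = -19 (at index 5)
Change: A[5] -19 -> 13
Changed element WAS the min. Need to check: is 13 still <= all others?
  Min of remaining elements: -18
  New min = min(13, -18) = -18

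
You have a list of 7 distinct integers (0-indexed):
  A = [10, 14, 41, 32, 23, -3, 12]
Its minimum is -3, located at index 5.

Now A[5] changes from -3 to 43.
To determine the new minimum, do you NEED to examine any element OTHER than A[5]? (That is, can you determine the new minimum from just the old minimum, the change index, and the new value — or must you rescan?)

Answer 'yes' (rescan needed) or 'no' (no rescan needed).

Old min = -3 at index 5
Change at index 5: -3 -> 43
Index 5 WAS the min and new value 43 > old min -3. Must rescan other elements to find the new min.
Needs rescan: yes

Answer: yes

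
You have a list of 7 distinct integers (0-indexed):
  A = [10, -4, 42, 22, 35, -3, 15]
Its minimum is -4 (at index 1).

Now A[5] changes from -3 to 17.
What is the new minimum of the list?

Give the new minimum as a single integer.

Answer: -4

Derivation:
Old min = -4 (at index 1)
Change: A[5] -3 -> 17
Changed element was NOT the old min.
  New min = min(old_min, new_val) = min(-4, 17) = -4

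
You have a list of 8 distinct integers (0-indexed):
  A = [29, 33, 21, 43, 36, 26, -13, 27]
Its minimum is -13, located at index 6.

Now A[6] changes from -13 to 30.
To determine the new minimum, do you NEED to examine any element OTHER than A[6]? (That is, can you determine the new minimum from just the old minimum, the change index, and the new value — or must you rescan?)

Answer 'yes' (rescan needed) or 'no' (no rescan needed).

Old min = -13 at index 6
Change at index 6: -13 -> 30
Index 6 WAS the min and new value 30 > old min -13. Must rescan other elements to find the new min.
Needs rescan: yes

Answer: yes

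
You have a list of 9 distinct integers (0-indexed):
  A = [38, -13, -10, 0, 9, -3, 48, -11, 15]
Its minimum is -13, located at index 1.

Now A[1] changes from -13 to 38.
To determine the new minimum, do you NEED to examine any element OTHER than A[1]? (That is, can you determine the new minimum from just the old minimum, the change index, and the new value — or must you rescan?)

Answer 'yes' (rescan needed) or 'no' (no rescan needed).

Answer: yes

Derivation:
Old min = -13 at index 1
Change at index 1: -13 -> 38
Index 1 WAS the min and new value 38 > old min -13. Must rescan other elements to find the new min.
Needs rescan: yes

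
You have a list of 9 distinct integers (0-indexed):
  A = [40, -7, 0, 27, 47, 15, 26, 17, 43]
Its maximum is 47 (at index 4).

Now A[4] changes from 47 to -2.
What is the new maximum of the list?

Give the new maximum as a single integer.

Old max = 47 (at index 4)
Change: A[4] 47 -> -2
Changed element WAS the max -> may need rescan.
  Max of remaining elements: 43
  New max = max(-2, 43) = 43

Answer: 43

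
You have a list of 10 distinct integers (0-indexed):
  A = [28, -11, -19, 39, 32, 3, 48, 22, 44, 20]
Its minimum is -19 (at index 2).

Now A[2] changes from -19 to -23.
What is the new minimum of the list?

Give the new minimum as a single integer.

Answer: -23

Derivation:
Old min = -19 (at index 2)
Change: A[2] -19 -> -23
Changed element WAS the min. Need to check: is -23 still <= all others?
  Min of remaining elements: -11
  New min = min(-23, -11) = -23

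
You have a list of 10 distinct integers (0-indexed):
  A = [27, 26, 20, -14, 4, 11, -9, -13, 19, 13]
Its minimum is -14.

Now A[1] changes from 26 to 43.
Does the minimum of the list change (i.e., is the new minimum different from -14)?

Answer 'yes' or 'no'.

Answer: no

Derivation:
Old min = -14
Change: A[1] 26 -> 43
Changed element was NOT the min; min changes only if 43 < -14.
New min = -14; changed? no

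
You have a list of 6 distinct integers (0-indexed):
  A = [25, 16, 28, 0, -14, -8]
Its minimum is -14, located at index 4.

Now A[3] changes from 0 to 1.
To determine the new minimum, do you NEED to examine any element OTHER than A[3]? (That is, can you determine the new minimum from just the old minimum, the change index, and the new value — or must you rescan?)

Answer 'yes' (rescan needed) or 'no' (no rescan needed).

Answer: no

Derivation:
Old min = -14 at index 4
Change at index 3: 0 -> 1
Index 3 was NOT the min. New min = min(-14, 1). No rescan of other elements needed.
Needs rescan: no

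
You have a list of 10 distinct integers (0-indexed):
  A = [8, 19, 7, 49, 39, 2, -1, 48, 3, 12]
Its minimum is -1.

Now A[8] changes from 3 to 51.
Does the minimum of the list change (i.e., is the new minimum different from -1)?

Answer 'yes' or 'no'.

Old min = -1
Change: A[8] 3 -> 51
Changed element was NOT the min; min changes only if 51 < -1.
New min = -1; changed? no

Answer: no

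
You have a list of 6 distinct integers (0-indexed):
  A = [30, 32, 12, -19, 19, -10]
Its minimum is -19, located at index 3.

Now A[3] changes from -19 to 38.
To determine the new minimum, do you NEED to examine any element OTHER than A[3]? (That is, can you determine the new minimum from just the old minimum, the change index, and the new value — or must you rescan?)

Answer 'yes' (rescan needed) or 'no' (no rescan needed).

Old min = -19 at index 3
Change at index 3: -19 -> 38
Index 3 WAS the min and new value 38 > old min -19. Must rescan other elements to find the new min.
Needs rescan: yes

Answer: yes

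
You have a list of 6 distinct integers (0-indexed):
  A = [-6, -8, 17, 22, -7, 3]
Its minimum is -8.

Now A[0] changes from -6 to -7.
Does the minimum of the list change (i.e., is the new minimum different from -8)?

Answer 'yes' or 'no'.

Old min = -8
Change: A[0] -6 -> -7
Changed element was NOT the min; min changes only if -7 < -8.
New min = -8; changed? no

Answer: no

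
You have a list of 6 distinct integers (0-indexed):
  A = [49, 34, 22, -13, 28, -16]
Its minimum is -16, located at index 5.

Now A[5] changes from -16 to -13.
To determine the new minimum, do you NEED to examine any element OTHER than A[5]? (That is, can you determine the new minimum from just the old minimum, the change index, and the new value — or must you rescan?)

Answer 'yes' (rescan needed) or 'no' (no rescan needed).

Old min = -16 at index 5
Change at index 5: -16 -> -13
Index 5 WAS the min and new value -13 > old min -16. Must rescan other elements to find the new min.
Needs rescan: yes

Answer: yes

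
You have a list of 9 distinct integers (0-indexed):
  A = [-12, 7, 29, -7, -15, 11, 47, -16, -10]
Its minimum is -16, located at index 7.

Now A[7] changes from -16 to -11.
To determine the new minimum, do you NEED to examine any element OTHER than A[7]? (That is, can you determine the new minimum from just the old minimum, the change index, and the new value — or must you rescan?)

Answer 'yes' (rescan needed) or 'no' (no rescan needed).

Old min = -16 at index 7
Change at index 7: -16 -> -11
Index 7 WAS the min and new value -11 > old min -16. Must rescan other elements to find the new min.
Needs rescan: yes

Answer: yes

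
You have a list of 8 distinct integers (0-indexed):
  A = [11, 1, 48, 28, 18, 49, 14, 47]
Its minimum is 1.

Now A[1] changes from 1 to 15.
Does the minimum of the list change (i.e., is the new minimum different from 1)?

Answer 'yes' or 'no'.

Answer: yes

Derivation:
Old min = 1
Change: A[1] 1 -> 15
Changed element was the min; new min must be rechecked.
New min = 11; changed? yes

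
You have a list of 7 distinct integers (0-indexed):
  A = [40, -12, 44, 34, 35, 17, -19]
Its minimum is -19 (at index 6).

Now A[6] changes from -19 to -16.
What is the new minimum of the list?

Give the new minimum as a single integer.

Old min = -19 (at index 6)
Change: A[6] -19 -> -16
Changed element WAS the min. Need to check: is -16 still <= all others?
  Min of remaining elements: -12
  New min = min(-16, -12) = -16

Answer: -16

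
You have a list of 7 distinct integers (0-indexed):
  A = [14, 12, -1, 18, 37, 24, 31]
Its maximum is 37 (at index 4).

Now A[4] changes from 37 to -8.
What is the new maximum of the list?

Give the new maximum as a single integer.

Old max = 37 (at index 4)
Change: A[4] 37 -> -8
Changed element WAS the max -> may need rescan.
  Max of remaining elements: 31
  New max = max(-8, 31) = 31

Answer: 31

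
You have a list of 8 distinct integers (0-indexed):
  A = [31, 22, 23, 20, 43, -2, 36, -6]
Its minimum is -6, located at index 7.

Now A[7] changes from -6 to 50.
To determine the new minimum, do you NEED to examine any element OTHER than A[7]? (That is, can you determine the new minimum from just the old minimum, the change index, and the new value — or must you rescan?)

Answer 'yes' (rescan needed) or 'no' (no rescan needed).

Old min = -6 at index 7
Change at index 7: -6 -> 50
Index 7 WAS the min and new value 50 > old min -6. Must rescan other elements to find the new min.
Needs rescan: yes

Answer: yes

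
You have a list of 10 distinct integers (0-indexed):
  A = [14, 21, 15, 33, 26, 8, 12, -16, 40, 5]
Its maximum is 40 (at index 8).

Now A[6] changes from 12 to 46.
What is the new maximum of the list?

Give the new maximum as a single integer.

Old max = 40 (at index 8)
Change: A[6] 12 -> 46
Changed element was NOT the old max.
  New max = max(old_max, new_val) = max(40, 46) = 46

Answer: 46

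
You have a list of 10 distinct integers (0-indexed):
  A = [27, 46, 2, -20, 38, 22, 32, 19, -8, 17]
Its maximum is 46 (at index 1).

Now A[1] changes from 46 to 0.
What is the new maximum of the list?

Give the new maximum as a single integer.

Old max = 46 (at index 1)
Change: A[1] 46 -> 0
Changed element WAS the max -> may need rescan.
  Max of remaining elements: 38
  New max = max(0, 38) = 38

Answer: 38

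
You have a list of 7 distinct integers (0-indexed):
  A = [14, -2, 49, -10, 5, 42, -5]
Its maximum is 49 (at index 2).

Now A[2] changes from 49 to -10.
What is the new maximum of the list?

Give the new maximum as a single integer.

Old max = 49 (at index 2)
Change: A[2] 49 -> -10
Changed element WAS the max -> may need rescan.
  Max of remaining elements: 42
  New max = max(-10, 42) = 42

Answer: 42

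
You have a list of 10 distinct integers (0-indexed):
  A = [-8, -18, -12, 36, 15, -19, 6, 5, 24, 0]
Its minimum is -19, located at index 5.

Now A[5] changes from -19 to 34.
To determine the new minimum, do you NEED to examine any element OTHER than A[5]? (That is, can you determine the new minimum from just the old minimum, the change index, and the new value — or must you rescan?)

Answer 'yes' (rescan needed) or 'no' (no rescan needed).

Old min = -19 at index 5
Change at index 5: -19 -> 34
Index 5 WAS the min and new value 34 > old min -19. Must rescan other elements to find the new min.
Needs rescan: yes

Answer: yes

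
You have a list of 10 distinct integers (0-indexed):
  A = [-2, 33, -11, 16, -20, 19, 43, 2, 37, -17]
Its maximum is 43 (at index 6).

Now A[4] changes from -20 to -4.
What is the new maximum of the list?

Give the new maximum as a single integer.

Old max = 43 (at index 6)
Change: A[4] -20 -> -4
Changed element was NOT the old max.
  New max = max(old_max, new_val) = max(43, -4) = 43

Answer: 43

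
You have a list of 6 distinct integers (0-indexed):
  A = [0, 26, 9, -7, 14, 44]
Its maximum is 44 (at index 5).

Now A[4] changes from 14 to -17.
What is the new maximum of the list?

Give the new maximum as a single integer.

Answer: 44

Derivation:
Old max = 44 (at index 5)
Change: A[4] 14 -> -17
Changed element was NOT the old max.
  New max = max(old_max, new_val) = max(44, -17) = 44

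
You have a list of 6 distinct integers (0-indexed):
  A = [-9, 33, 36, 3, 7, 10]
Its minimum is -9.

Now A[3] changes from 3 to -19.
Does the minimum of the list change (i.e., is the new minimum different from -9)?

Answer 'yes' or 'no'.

Old min = -9
Change: A[3] 3 -> -19
Changed element was NOT the min; min changes only if -19 < -9.
New min = -19; changed? yes

Answer: yes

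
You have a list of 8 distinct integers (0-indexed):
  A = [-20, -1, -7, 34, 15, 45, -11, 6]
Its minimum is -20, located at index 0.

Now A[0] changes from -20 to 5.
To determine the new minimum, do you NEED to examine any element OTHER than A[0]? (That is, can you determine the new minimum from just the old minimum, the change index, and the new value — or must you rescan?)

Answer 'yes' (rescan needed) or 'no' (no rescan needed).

Old min = -20 at index 0
Change at index 0: -20 -> 5
Index 0 WAS the min and new value 5 > old min -20. Must rescan other elements to find the new min.
Needs rescan: yes

Answer: yes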